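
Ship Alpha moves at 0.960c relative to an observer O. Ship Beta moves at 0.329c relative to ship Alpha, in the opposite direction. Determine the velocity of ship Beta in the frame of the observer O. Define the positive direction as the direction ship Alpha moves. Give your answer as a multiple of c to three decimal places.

With v = 0.960 and u' = -0.329 (in units of c),
u = (u' + v)/(1 + u'v/c²):
u = (-0.329 + 0.960) / (1 + (-0.329)·0.960) = 0.6310/0.6842 = 0.9223
(Galilean addition would give +0.631c.)

+0.922c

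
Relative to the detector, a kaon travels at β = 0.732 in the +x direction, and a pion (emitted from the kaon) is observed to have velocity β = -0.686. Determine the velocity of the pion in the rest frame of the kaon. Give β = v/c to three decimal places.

β = -0.944

Invert the composition law: u' = (u − v)/(1 − uv/c²).
u' = (-0.686 − 0.732) / (1 − (-0.686)(0.732)) = -1.4180/1.5022 = -0.9440.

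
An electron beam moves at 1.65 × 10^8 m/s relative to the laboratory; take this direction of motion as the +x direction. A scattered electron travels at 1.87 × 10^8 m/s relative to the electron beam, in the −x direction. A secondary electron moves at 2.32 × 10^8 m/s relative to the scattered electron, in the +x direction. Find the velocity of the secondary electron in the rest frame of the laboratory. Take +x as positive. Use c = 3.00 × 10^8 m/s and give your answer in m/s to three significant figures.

Apply u = (u' + v)/(1 + u'v/c²) successively, working outward toward the laboratory.
(Dividing each given speed by c = 3.00 × 10^8 m/s to work in units of c.)
Start: velocity of the electron beam relative to the laboratory = 0.5500c.
Compose with the scattered electron (u' = -0.623 in the electron beam frame): u_1 = (-0.623 + 0.550) / (1 + (-0.623)·0.550) = -0.0733/0.6572 = -0.1116.
Compose with the secondary electron (u' = 0.773 in the scattered electron frame): u_2 = (0.773 + (-0.112)) / (1 + 0.773·(-0.112)) = 0.6617/0.9137 = 0.7242.
So u = 0.7242 × 3.00 × 10^8 m/s.

+2.17 × 10^8 m/s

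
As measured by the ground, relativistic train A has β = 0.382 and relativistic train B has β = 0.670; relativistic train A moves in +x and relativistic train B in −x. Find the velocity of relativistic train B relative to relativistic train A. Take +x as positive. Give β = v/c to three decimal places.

β = -0.838

β_A = 0.382, β_B = -0.670.
Transform to A's frame with the inverse velocity-addition law: u' = (u − v)/(1 − uv/c²), taking u = β_B and v = β_A.
u' = (-0.670 − 0.382) / (1 − (0.382)(-0.670)) = -1.0520/1.2559 = -0.8376.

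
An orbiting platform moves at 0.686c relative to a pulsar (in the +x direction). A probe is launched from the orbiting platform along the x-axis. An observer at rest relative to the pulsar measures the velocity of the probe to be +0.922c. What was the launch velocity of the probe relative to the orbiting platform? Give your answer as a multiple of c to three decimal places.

+0.642c

Invert the composition law: u' = (u − v)/(1 − uv/c²).
u' = (0.922 − 0.686) / (1 − (0.922)(0.686)) = 0.2360/0.3675 = 0.6422.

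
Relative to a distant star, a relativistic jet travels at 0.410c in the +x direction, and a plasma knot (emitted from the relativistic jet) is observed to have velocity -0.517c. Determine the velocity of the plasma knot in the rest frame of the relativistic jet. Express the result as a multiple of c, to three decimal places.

Invert the composition law: u' = (u − v)/(1 − uv/c²).
u' = (-0.517 − 0.410) / (1 − (-0.517)(0.410)) = -0.9270/1.2120 = -0.7649.

-0.765c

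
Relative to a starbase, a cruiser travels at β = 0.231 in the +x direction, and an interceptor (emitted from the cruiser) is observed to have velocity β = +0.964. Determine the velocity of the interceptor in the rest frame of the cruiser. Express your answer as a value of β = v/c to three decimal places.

Invert the composition law: u' = (u − v)/(1 − uv/c²).
u' = (0.964 − 0.231) / (1 − (0.964)(0.231)) = 0.7330/0.7773 = 0.9430.

β = +0.943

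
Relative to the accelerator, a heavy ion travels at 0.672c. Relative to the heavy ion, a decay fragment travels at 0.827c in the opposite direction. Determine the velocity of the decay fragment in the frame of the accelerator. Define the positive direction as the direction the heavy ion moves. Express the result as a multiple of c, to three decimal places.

With v = 0.672 and u' = -0.827 (in units of c),
u = (u' + v)/(1 + u'v/c²):
u = (-0.827 + 0.672) / (1 + (-0.827)·0.672) = -0.1550/0.4443 = -0.3489

-0.349c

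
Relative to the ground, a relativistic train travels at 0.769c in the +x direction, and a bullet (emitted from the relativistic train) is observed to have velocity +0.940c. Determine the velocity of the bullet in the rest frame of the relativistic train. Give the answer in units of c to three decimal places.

+0.617c

Invert the composition law: u' = (u − v)/(1 − uv/c²).
u' = (0.940 − 0.769) / (1 − (0.940)(0.769)) = 0.1710/0.2771 = 0.6170.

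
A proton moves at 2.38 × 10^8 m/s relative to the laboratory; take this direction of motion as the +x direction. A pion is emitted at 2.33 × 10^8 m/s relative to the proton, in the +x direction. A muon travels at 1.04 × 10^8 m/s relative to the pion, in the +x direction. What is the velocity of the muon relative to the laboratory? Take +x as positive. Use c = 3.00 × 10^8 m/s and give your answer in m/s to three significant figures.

Apply u = (u' + v)/(1 + u'v/c²) successively, working outward toward the laboratory.
(Dividing each given speed by c = 3.00 × 10^8 m/s to work in units of c.)
Start: velocity of the proton relative to the laboratory = 0.7933c.
Compose with the pion (u' = 0.777 in the proton frame): u_1 = (0.777 + 0.793) / (1 + 0.777·0.793) = 1.5700/1.6162 = 0.9714.
Compose with the muon (u' = 0.347 in the pion frame): u_2 = (0.347 + 0.971) / (1 + 0.347·0.971) = 1.3181/1.3368 = 0.9860.
So u = 0.9860 × 3.00 × 10^8 m/s.

2.96 × 10^8 m/s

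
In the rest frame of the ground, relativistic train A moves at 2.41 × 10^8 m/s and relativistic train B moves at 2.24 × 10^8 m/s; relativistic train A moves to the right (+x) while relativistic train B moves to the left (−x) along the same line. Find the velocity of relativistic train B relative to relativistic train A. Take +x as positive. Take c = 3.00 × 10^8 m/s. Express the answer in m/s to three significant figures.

-2.91 × 10^8 m/s

β_A = 0.803, β_B = -0.747 (dividing each by c = 3.00 × 10^8 m/s).
Transform to A's frame with the inverse velocity-addition law: u' = (u − v)/(1 − uv/c²), taking u = β_B and v = β_A.
u' = (-0.747 − 0.803) / (1 − (0.803)(-0.747)) = -1.5500/1.5998 = -0.9689.
u' = -0.9689 × 3.00 × 10^8 m/s.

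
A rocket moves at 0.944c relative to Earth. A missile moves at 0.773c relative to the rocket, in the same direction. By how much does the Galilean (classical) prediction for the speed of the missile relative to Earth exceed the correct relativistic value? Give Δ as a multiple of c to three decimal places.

Galilean: u_cl = 0.773 + 0.944 = 1.7170.
Relativistic: u_rel = (0.773 + 0.944) / (1 + 0.773·0.944) = 1.7170/1.7297 = 0.9927.
Δ = 1.7170 − 0.9927 = 0.7243.
(The classical prediction exceeds c; the relativistic result does not.)

Δ = 0.724c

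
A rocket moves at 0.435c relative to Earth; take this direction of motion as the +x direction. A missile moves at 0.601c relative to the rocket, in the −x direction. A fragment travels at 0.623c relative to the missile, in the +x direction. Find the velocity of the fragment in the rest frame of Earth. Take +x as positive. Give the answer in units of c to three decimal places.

Apply u = (u' + v)/(1 + u'v/c²) successively, working outward toward Earth.
Start: velocity of the rocket relative to Earth = 0.4350c.
Compose with the missile (u' = -0.601 in the rocket frame): u_1 = (-0.601 + 0.435) / (1 + (-0.601)·0.435) = -0.1660/0.7386 = -0.2248.
Compose with the fragment (u' = 0.623 in the missile frame): u_2 = (0.623 + (-0.225)) / (1 + 0.623·(-0.225)) = 0.3982/0.8600 = 0.4631.

+0.463c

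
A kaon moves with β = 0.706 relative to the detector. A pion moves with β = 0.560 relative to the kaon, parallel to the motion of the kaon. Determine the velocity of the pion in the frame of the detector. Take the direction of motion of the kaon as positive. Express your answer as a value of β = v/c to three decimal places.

β = 0.907

With v = 0.706 and u' = 0.560 (in units of c),
u = (u' + v)/(1 + u'v/c²):
u = (0.560 + 0.706) / (1 + 0.560·0.706) = 1.2660/1.3954 = 0.9073
(Galilean addition would give +1.266c, exceeding c.)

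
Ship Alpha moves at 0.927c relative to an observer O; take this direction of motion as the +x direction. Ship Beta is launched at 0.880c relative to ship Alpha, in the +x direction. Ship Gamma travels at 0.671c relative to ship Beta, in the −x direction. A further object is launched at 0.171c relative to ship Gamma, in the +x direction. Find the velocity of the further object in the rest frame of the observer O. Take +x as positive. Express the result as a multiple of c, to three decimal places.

+0.983c

Apply u = (u' + v)/(1 + u'v/c²) successively, working outward toward the observer O.
Start: velocity of ship Alpha relative to the observer O = 0.9270c.
Compose with ship Beta (u' = 0.880 in ship Alpha frame): u_1 = (0.880 + 0.927) / (1 + 0.880·0.927) = 1.8070/1.8158 = 0.9952.
Compose with ship Gamma (u' = -0.671 in ship Beta frame): u_2 = (-0.671 + 0.995) / (1 + (-0.671)·0.995) = 0.3242/0.3322 = 0.9757.
Compose with the further object (u' = 0.171 in ship Gamma frame): u_3 = (0.171 + 0.976) / (1 + 0.171·0.976) = 1.1467/1.1669 = 0.9828.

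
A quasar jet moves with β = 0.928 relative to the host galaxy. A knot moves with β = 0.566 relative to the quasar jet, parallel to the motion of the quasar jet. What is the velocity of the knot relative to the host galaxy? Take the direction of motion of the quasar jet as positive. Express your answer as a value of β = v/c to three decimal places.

With v = 0.928 and u' = 0.566 (in units of c),
u = (u' + v)/(1 + u'v/c²):
u = (0.566 + 0.928) / (1 + 0.566·0.928) = 1.4940/1.5252 = 0.9795
(Galilean addition would give +1.494c, exceeding c.)

β = 0.980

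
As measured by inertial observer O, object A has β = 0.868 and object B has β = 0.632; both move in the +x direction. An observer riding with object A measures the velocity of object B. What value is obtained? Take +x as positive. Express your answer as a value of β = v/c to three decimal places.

β_A = 0.868, β_B = 0.632.
Transform to A's frame with the inverse velocity-addition law: u' = (u − v)/(1 − uv/c²), taking u = β_B and v = β_A.
u' = (0.632 − 0.868) / (1 − (0.868)(0.632)) = -0.2360/0.4514 = -0.5228.

β = -0.523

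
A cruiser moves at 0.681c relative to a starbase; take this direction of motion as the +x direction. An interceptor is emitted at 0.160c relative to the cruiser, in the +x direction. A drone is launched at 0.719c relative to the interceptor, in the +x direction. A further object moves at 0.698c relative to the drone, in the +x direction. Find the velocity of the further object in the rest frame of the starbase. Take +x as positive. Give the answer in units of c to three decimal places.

Apply u = (u' + v)/(1 + u'v/c²) successively, working outward toward the starbase.
Start: velocity of the cruiser relative to the starbase = 0.6810c.
Compose with the interceptor (u' = 0.160 in the cruiser frame): u_1 = (0.160 + 0.681) / (1 + 0.160·0.681) = 0.8410/1.1090 = 0.7584.
Compose with the drone (u' = 0.719 in the interceptor frame): u_2 = (0.719 + 0.758) / (1 + 0.719·0.758) = 1.4774/1.5453 = 0.9561.
Compose with the further object (u' = 0.698 in the drone frame): u_3 = (0.698 + 0.956) / (1 + 0.698·0.956) = 1.6541/1.6673 = 0.9920.

0.992c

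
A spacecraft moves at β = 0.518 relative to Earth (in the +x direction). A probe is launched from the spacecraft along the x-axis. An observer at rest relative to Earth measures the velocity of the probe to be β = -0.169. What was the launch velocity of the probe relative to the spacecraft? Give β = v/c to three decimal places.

β = -0.632

Invert the composition law: u' = (u − v)/(1 − uv/c²).
u' = (-0.169 − 0.518) / (1 − (-0.169)(0.518)) = -0.6870/1.0875 = -0.6317.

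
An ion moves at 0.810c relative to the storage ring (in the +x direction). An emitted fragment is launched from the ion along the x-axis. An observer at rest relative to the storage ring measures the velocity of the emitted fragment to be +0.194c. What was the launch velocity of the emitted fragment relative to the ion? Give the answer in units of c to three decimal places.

-0.731c

Invert the composition law: u' = (u − v)/(1 − uv/c²).
u' = (0.194 − 0.810) / (1 − (0.194)(0.810)) = -0.6160/0.8429 = -0.7308.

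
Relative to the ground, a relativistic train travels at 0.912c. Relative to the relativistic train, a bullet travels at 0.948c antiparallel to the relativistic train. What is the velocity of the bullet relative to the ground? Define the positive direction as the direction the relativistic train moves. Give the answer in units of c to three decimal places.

With v = 0.912 and u' = -0.948 (in units of c),
u = (u' + v)/(1 + u'v/c²):
u = (-0.948 + 0.912) / (1 + (-0.948)·0.912) = -0.0360/0.1354 = -0.2658
(Galilean addition would give -0.036c.)

-0.266c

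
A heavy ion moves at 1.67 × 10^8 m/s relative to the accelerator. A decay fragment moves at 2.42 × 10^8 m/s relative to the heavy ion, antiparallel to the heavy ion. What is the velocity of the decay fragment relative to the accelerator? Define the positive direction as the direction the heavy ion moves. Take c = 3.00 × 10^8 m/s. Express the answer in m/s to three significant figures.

In units of c (dividing by 3.00 × 10^8 m/s): v = 0.557, u' = -0.807.
u = (u' + v)/(1 + u'v/c²):
u = (-0.807 + 0.557) / (1 + (-0.807)·0.557) = -0.2500/0.5510 = -0.4538
Converting back: u = -0.4538 × 3.00 × 10^8 m/s.

-1.36 × 10^8 m/s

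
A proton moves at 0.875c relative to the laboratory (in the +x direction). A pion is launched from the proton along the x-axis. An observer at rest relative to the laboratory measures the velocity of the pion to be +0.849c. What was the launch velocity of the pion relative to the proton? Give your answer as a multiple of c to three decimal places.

-0.101c

Invert the composition law: u' = (u − v)/(1 − uv/c²).
u' = (0.849 − 0.875) / (1 − (0.849)(0.875)) = -0.0260/0.2571 = -0.1011.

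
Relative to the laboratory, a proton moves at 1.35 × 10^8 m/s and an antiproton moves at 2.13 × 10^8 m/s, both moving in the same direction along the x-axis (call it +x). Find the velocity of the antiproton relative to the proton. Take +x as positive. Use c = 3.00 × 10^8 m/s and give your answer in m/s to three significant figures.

+1.15 × 10^8 m/s

β_A = 0.450, β_B = 0.710 (dividing each by c = 3.00 × 10^8 m/s).
Transform to A's frame with the inverse velocity-addition law: u' = (u − v)/(1 − uv/c²), taking u = β_B and v = β_A.
u' = (0.710 − 0.450) / (1 − (0.450)(0.710)) = 0.2600/0.6805 = 0.3821.
u' = 0.3821 × 3.00 × 10^8 m/s.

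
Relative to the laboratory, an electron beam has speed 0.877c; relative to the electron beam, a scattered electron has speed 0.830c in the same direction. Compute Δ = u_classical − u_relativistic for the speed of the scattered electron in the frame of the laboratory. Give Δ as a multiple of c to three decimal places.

Δ = 0.719c

Galilean: u_cl = 0.830 + 0.877 = 1.7070.
Relativistic: u_rel = (0.830 + 0.877) / (1 + 0.830·0.877) = 1.7070/1.7279 = 0.9879.
Δ = 1.7070 − 0.9879 = 0.7191.
(The classical prediction exceeds c; the relativistic result does not.)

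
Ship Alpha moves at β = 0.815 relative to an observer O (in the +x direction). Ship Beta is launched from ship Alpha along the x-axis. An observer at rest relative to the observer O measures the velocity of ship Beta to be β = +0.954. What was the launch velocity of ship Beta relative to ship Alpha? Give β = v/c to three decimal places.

β = +0.625

Invert the composition law: u' = (u − v)/(1 − uv/c²).
u' = (0.954 − 0.815) / (1 − (0.954)(0.815)) = 0.1390/0.2225 = 0.6247.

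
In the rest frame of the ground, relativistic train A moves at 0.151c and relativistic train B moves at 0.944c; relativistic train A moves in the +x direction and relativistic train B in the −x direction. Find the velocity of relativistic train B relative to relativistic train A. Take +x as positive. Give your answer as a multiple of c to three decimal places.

-0.958c

β_A = 0.151, β_B = -0.944.
Transform to A's frame with the inverse velocity-addition law: u' = (u − v)/(1 − uv/c²), taking u = β_B and v = β_A.
u' = (-0.944 − 0.151) / (1 − (0.151)(-0.944)) = -1.0950/1.1425 = -0.9584.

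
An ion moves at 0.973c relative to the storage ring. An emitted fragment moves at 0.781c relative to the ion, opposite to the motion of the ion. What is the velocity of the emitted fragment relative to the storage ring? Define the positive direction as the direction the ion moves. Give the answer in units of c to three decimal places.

With v = 0.973 and u' = -0.781 (in units of c),
u = (u' + v)/(1 + u'v/c²):
u = (-0.781 + 0.973) / (1 + (-0.781)·0.973) = 0.1920/0.2401 = 0.7997

+0.800c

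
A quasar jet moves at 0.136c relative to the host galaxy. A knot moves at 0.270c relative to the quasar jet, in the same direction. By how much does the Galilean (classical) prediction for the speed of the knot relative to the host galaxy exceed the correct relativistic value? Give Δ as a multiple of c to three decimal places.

Galilean: u_cl = 0.270 + 0.136 = 0.4060.
Relativistic: u_rel = (0.270 + 0.136) / (1 + 0.270·0.136) = 0.4060/1.0367 = 0.3916.
Δ = 0.4060 − 0.3916 = 0.0144.

Δ = 0.014c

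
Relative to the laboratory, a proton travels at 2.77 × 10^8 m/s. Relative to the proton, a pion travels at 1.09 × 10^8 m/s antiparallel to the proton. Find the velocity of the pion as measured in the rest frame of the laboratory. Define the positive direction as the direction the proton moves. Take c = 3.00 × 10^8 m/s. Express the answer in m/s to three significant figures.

+2.53 × 10^8 m/s

In units of c (dividing by 3.00 × 10^8 m/s): v = 0.923, u' = -0.363.
u = (u' + v)/(1 + u'v/c²):
u = (-0.363 + 0.923) / (1 + (-0.363)·0.923) = 0.5600/0.6645 = 0.8427
(Galilean addition would give +0.560c.)
Converting back: u = 0.8427 × 3.00 × 10^8 m/s.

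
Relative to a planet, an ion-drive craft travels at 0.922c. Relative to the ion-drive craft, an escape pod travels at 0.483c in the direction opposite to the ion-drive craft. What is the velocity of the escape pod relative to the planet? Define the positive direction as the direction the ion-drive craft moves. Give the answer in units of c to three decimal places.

With v = 0.922 and u' = -0.483 (in units of c),
u = (u' + v)/(1 + u'v/c²):
u = (-0.483 + 0.922) / (1 + (-0.483)·0.922) = 0.4390/0.5547 = 0.7915

+0.791c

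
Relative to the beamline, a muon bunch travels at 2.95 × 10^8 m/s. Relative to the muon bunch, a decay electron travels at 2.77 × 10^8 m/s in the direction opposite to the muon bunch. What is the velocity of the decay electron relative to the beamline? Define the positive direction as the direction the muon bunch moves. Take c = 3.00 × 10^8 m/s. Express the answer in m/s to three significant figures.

In units of c (dividing by 3.00 × 10^8 m/s): v = 0.983, u' = -0.923.
u = (u' + v)/(1 + u'v/c²):
u = (-0.923 + 0.983) / (1 + (-0.923)·0.983) = 0.0600/0.0921 = 0.6518
Converting back: u = 0.6518 × 3.00 × 10^8 m/s.

+1.96 × 10^8 m/s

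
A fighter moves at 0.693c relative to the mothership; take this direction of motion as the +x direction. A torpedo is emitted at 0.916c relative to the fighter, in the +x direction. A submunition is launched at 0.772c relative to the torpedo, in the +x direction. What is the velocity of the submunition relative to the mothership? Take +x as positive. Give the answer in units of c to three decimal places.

Apply u = (u' + v)/(1 + u'v/c²) successively, working outward toward the mothership.
Start: velocity of the fighter relative to the mothership = 0.6930c.
Compose with the torpedo (u' = 0.916 in the fighter frame): u_1 = (0.916 + 0.693) / (1 + 0.916·0.693) = 1.6090/1.6348 = 0.9842.
Compose with the submunition (u' = 0.772 in the torpedo frame): u_2 = (0.772 + 0.984) / (1 + 0.772·0.984) = 1.7562/1.7598 = 0.9980.

0.998c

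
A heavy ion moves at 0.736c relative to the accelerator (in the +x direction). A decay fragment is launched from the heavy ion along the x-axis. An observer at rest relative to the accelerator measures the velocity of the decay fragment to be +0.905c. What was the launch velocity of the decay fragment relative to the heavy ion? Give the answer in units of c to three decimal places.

Invert the composition law: u' = (u − v)/(1 − uv/c²).
u' = (0.905 − 0.736) / (1 − (0.905)(0.736)) = 0.1690/0.3339 = 0.5061.

+0.506c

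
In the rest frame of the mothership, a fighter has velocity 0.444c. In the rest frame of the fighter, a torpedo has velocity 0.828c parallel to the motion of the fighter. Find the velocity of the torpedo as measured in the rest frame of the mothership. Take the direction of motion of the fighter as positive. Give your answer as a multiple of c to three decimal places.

With v = 0.444 and u' = 0.828 (in units of c),
u = (u' + v)/(1 + u'v/c²):
u = (0.828 + 0.444) / (1 + 0.828·0.444) = 1.2720/1.3676 = 0.9301
(Galilean addition would give +1.272c, exceeding c.)

0.930c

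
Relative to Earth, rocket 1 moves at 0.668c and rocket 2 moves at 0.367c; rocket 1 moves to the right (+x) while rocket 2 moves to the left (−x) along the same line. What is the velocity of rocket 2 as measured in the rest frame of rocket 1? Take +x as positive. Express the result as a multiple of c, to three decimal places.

-0.831c

β_A = 0.668, β_B = -0.367.
Transform to A's frame with the inverse velocity-addition law: u' = (u − v)/(1 − uv/c²), taking u = β_B and v = β_A.
u' = (-0.367 − 0.668) / (1 − (0.668)(-0.367)) = -1.0350/1.2452 = -0.8312.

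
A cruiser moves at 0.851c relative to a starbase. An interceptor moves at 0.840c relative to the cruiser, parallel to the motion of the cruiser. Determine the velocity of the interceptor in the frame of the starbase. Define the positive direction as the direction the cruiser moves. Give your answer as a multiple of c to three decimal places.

With v = 0.851 and u' = 0.840 (in units of c),
u = (u' + v)/(1 + u'v/c²):
u = (0.840 + 0.851) / (1 + 0.840·0.851) = 1.6910/1.7148 = 0.9861

0.986c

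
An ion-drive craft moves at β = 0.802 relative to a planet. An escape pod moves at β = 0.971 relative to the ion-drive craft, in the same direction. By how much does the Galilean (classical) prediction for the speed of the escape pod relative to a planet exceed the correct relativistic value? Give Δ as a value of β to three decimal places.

Galilean: u_cl = 0.971 + 0.802 = 1.7730.
Relativistic: u_rel = (0.971 + 0.802) / (1 + 0.971·0.802) = 1.7730/1.7787 = 0.9968.
Δ = 1.7730 − 0.9968 = 0.7762.
(The classical prediction exceeds c; the relativistic result does not.)

Δ = 0.776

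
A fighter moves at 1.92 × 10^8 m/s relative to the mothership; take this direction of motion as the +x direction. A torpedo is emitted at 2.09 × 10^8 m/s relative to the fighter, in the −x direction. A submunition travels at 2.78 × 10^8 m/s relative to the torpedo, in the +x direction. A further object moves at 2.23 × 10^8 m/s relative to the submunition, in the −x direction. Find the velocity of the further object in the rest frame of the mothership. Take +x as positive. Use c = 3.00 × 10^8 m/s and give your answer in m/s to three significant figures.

Apply u = (u' + v)/(1 + u'v/c²) successively, working outward toward the mothership.
(Dividing each given speed by c = 3.00 × 10^8 m/s to work in units of c.)
Start: velocity of the fighter relative to the mothership = 0.6400c.
Compose with the torpedo (u' = -0.697 in the fighter frame): u_1 = (-0.697 + 0.640) / (1 + (-0.697)·0.640) = -0.0567/0.5541 = -0.1023.
Compose with the submunition (u' = 0.927 in the torpedo frame): u_2 = (0.927 + (-0.102)) / (1 + 0.927·(-0.102)) = 0.8244/0.9052 = 0.9107.
Compose with the further object (u' = -0.743 in the submunition frame): u_3 = (-0.743 + 0.911) / (1 + (-0.743)·0.911) = 0.1674/0.3230 = 0.5181.
So u = 0.5181 × 3.00 × 10^8 m/s.

+1.55 × 10^8 m/s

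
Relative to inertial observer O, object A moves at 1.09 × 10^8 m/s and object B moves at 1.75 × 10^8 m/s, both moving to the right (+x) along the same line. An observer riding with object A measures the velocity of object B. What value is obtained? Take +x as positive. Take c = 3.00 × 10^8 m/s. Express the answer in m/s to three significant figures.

β_A = 0.363, β_B = 0.583 (dividing each by c = 3.00 × 10^8 m/s).
Transform to A's frame with the inverse velocity-addition law: u' = (u − v)/(1 − uv/c²), taking u = β_B and v = β_A.
u' = (0.583 − 0.363) / (1 − (0.363)(0.583)) = 0.2200/0.7881 = 0.2792.
u' = 0.2792 × 3.00 × 10^8 m/s.

+8.38 × 10^7 m/s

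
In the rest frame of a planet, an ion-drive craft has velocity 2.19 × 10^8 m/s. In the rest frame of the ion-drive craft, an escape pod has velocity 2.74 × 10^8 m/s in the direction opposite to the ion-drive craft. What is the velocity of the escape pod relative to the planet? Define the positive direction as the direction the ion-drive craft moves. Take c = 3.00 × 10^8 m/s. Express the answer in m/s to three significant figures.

-1.65 × 10^8 m/s

In units of c (dividing by 3.00 × 10^8 m/s): v = 0.730, u' = -0.913.
u = (u' + v)/(1 + u'v/c²):
u = (-0.913 + 0.730) / (1 + (-0.913)·0.730) = -0.1833/0.3333 = -0.5501
Converting back: u = -0.5501 × 3.00 × 10^8 m/s.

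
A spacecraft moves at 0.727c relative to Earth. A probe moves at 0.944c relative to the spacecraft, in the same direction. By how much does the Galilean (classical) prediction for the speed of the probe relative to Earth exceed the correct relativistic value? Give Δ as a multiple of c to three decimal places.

Δ = 0.680c

Galilean: u_cl = 0.944 + 0.727 = 1.6710.
Relativistic: u_rel = (0.944 + 0.727) / (1 + 0.944·0.727) = 1.6710/1.6863 = 0.9909.
Δ = 1.6710 − 0.9909 = 0.6801.
(The classical prediction exceeds c; the relativistic result does not.)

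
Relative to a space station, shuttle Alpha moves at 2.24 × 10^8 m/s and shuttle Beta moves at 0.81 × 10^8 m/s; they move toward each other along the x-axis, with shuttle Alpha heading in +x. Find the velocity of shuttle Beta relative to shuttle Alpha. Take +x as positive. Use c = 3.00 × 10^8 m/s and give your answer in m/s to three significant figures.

β_A = 0.747, β_B = -0.270 (dividing each by c = 3.00 × 10^8 m/s).
Transform to A's frame with the inverse velocity-addition law: u' = (u − v)/(1 − uv/c²), taking u = β_B and v = β_A.
u' = (-0.270 − 0.747) / (1 − (0.747)(-0.270)) = -1.0167/1.2016 = -0.8461.
u' = -0.8461 × 3.00 × 10^8 m/s.

-2.54 × 10^8 m/s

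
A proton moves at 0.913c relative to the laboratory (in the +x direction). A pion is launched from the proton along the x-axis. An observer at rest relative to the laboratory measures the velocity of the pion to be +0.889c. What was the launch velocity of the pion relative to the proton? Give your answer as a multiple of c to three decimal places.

-0.127c

Invert the composition law: u' = (u − v)/(1 − uv/c²).
u' = (0.889 − 0.913) / (1 − (0.889)(0.913)) = -0.0240/0.1883 = -0.1274.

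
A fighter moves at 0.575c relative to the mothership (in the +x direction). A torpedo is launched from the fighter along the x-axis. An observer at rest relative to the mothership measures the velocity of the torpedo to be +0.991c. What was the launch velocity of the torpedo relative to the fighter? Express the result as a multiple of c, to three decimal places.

+0.967c

Invert the composition law: u' = (u − v)/(1 − uv/c²).
u' = (0.991 − 0.575) / (1 − (0.991)(0.575)) = 0.4160/0.4302 = 0.9670.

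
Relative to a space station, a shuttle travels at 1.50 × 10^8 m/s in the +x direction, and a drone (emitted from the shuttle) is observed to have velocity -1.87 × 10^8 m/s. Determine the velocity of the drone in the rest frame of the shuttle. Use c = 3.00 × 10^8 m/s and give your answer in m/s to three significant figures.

-2.57 × 10^8 m/s

v = 0.500c, u = -0.623c.
Invert the composition law: u' = (u − v)/(1 − uv/c²).
u' = (-0.623 − 0.500) / (1 − (-0.623)(0.500)) = -1.1233/1.3117 = -0.8564.
u' = -0.8564 × 3.00 × 10^8 m/s.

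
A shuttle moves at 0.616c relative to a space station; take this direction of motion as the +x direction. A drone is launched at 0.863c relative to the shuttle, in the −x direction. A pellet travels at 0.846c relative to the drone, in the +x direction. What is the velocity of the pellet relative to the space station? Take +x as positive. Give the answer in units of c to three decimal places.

+0.575c

Apply u = (u' + v)/(1 + u'v/c²) successively, working outward toward the space station.
Start: velocity of the shuttle relative to the space station = 0.6160c.
Compose with the drone (u' = -0.863 in the shuttle frame): u_1 = (-0.863 + 0.616) / (1 + (-0.863)·0.616) = -0.2470/0.4684 = -0.5273.
Compose with the pellet (u' = 0.846 in the drone frame): u_2 = (0.846 + (-0.527)) / (1 + 0.846·(-0.527)) = 0.3187/0.5539 = 0.5753.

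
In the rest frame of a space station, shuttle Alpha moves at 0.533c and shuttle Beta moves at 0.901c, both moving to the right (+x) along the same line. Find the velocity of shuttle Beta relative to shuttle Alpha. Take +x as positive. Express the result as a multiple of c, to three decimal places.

+0.708c

β_A = 0.533, β_B = 0.901.
Transform to A's frame with the inverse velocity-addition law: u' = (u − v)/(1 − uv/c²), taking u = β_B and v = β_A.
u' = (0.901 − 0.533) / (1 − (0.533)(0.901)) = 0.3680/0.5198 = 0.7080.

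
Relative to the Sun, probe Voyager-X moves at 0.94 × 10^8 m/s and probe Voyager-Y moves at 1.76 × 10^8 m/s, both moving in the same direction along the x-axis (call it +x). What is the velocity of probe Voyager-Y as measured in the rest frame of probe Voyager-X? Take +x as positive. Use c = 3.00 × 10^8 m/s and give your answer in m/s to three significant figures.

+1.00 × 10^8 m/s

β_A = 0.313, β_B = 0.587 (dividing each by c = 3.00 × 10^8 m/s).
Transform to A's frame with the inverse velocity-addition law: u' = (u − v)/(1 − uv/c²), taking u = β_B and v = β_A.
u' = (0.587 − 0.313) / (1 − (0.313)(0.587)) = 0.2733/0.8162 = 0.3349.
u' = 0.3349 × 3.00 × 10^8 m/s.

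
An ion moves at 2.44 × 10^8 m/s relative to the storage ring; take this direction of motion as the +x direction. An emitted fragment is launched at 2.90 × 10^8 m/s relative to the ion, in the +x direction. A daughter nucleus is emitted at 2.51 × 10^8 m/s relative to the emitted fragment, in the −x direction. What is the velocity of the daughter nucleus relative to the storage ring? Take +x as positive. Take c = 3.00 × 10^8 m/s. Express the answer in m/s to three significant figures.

+2.88 × 10^8 m/s

Apply u = (u' + v)/(1 + u'v/c²) successively, working outward toward the storage ring.
(Dividing each given speed by c = 3.00 × 10^8 m/s to work in units of c.)
Start: velocity of the ion relative to the storage ring = 0.8133c.
Compose with the emitted fragment (u' = 0.967 in the ion frame): u_1 = (0.967 + 0.813) / (1 + 0.967·0.813) = 1.7800/1.7862 = 0.9965.
Compose with the daughter nucleus (u' = -0.837 in the emitted fragment frame): u_2 = (-0.837 + 0.997) / (1 + (-0.837)·0.997) = 0.1598/0.1662 = 0.9615.
So u = 0.9615 × 3.00 × 10^8 m/s.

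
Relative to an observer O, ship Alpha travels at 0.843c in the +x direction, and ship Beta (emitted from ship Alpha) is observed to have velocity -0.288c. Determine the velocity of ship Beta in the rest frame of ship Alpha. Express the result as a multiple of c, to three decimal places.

-0.910c

Invert the composition law: u' = (u − v)/(1 − uv/c²).
u' = (-0.288 − 0.843) / (1 − (-0.288)(0.843)) = -1.1310/1.2428 = -0.9101.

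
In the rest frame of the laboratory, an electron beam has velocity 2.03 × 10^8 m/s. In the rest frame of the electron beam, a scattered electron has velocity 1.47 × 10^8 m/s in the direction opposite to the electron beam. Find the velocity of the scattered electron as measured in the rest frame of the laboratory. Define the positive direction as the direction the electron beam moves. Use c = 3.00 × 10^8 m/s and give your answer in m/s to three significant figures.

In units of c (dividing by 3.00 × 10^8 m/s): v = 0.677, u' = -0.490.
u = (u' + v)/(1 + u'v/c²):
u = (-0.490 + 0.677) / (1 + (-0.490)·0.677) = 0.1867/0.6684 = 0.2793
(Galilean addition would give +0.187c.)
Converting back: u = 0.2793 × 3.00 × 10^8 m/s.

+8.38 × 10^7 m/s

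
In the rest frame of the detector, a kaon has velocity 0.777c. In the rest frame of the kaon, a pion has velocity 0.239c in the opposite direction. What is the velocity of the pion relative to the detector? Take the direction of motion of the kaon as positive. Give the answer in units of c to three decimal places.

With v = 0.777 and u' = -0.239 (in units of c),
u = (u' + v)/(1 + u'v/c²):
u = (-0.239 + 0.777) / (1 + (-0.239)·0.777) = 0.5380/0.8143 = 0.6607
(Galilean addition would give +0.538c.)

+0.661c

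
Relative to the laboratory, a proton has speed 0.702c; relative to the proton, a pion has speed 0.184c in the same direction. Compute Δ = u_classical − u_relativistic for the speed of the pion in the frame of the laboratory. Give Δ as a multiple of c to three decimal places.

Galilean: u_cl = 0.184 + 0.702 = 0.8860.
Relativistic: u_rel = (0.184 + 0.702) / (1 + 0.184·0.702) = 0.8860/1.1292 = 0.7846.
Δ = 0.8860 − 0.7846 = 0.1014.

Δ = 0.101c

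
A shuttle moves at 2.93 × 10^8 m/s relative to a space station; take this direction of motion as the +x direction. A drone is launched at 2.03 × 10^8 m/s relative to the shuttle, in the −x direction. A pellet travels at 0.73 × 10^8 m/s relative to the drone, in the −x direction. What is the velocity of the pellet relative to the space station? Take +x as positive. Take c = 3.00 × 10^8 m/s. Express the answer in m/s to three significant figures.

+2.45 × 10^8 m/s

Apply u = (u' + v)/(1 + u'v/c²) successively, working outward toward the space station.
(Dividing each given speed by c = 3.00 × 10^8 m/s to work in units of c.)
Start: velocity of the shuttle relative to the space station = 0.9767c.
Compose with the drone (u' = -0.677 in the shuttle frame): u_1 = (-0.677 + 0.977) / (1 + (-0.677)·0.977) = 0.3000/0.3391 = 0.8846.
Compose with the pellet (u' = -0.243 in the drone frame): u_2 = (-0.243 + 0.885) / (1 + (-0.243)·0.885) = 0.6413/0.7847 = 0.8172.
So u = 0.8172 × 3.00 × 10^8 m/s.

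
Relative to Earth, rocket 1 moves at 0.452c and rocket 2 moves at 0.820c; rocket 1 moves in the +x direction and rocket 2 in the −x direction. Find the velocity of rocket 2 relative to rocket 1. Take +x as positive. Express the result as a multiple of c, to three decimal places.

-0.928c

β_A = 0.452, β_B = -0.820.
Transform to A's frame with the inverse velocity-addition law: u' = (u − v)/(1 − uv/c²), taking u = β_B and v = β_A.
u' = (-0.820 − 0.452) / (1 − (0.452)(-0.820)) = -1.2720/1.3706 = -0.9280.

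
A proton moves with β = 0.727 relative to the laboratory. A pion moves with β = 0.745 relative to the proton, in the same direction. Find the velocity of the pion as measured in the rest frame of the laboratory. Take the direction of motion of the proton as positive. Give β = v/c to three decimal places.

With v = 0.727 and u' = 0.745 (in units of c),
u = (u' + v)/(1 + u'v/c²):
u = (0.745 + 0.727) / (1 + 0.745·0.727) = 1.4720/1.5416 = 0.9548
(Galilean addition would give +1.472c, exceeding c.)

β = 0.955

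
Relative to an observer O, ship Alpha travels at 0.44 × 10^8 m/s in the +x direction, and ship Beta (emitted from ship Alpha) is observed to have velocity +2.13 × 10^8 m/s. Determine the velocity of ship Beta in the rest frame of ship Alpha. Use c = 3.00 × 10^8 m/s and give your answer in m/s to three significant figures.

+1.89 × 10^8 m/s

v = 0.147c, u = 0.710c.
Invert the composition law: u' = (u − v)/(1 − uv/c²).
u' = (0.710 − 0.147) / (1 − (0.710)(0.147)) = 0.5633/0.8959 = 0.6288.
u' = 0.6288 × 3.00 × 10^8 m/s.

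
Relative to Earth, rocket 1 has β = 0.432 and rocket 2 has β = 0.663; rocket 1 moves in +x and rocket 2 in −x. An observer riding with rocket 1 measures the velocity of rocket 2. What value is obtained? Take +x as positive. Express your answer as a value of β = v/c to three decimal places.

β_A = 0.432, β_B = -0.663.
Transform to A's frame with the inverse velocity-addition law: u' = (u − v)/(1 − uv/c²), taking u = β_B and v = β_A.
u' = (-0.663 − 0.432) / (1 − (0.432)(-0.663)) = -1.0950/1.2864 = -0.8512.

β = -0.851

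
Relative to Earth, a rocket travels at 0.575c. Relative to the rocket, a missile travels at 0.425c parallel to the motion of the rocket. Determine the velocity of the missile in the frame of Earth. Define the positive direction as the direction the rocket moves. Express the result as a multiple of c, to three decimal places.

0.804c

With v = 0.575 and u' = 0.425 (in units of c),
u = (u' + v)/(1 + u'v/c²):
u = (0.425 + 0.575) / (1 + 0.425·0.575) = 1.0000/1.2444 = 0.8036
(Galilean addition would give +1.000c, exceeding c.)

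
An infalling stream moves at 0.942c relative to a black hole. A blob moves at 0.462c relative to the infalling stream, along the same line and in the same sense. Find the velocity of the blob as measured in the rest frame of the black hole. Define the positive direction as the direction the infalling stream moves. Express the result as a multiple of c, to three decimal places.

With v = 0.942 and u' = 0.462 (in units of c),
u = (u' + v)/(1 + u'v/c²):
u = (0.462 + 0.942) / (1 + 0.462·0.942) = 1.4040/1.4352 = 0.9783
(Galilean addition would give +1.404c, exceeding c.)

0.978c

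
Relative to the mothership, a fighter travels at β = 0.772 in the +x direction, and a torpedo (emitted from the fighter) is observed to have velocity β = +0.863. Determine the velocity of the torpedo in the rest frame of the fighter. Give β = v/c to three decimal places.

Invert the composition law: u' = (u − v)/(1 − uv/c²).
u' = (0.863 − 0.772) / (1 − (0.863)(0.772)) = 0.0910/0.3338 = 0.2726.

β = +0.273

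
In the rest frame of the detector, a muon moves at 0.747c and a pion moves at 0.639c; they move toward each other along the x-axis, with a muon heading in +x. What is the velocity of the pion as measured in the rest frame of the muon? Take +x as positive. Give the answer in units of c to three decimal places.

-0.938c

β_A = 0.747, β_B = -0.639.
Transform to A's frame with the inverse velocity-addition law: u' = (u − v)/(1 − uv/c²), taking u = β_B and v = β_A.
u' = (-0.639 − 0.747) / (1 − (0.747)(-0.639)) = -1.3860/1.4773 = -0.9382.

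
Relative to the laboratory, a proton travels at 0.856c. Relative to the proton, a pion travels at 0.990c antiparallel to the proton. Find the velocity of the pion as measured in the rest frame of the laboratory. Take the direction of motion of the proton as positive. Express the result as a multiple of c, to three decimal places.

With v = 0.856 and u' = -0.990 (in units of c),
u = (u' + v)/(1 + u'v/c²):
u = (-0.990 + 0.856) / (1 + (-0.990)·0.856) = -0.1340/0.1526 = -0.8783

-0.878c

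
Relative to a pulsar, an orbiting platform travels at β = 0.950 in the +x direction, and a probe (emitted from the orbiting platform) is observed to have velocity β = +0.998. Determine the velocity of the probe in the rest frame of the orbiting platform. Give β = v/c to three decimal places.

β = +0.925

Invert the composition law: u' = (u − v)/(1 − uv/c²).
u' = (0.998 − 0.950) / (1 − (0.998)(0.950)) = 0.0480/0.0519 = 0.9249.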